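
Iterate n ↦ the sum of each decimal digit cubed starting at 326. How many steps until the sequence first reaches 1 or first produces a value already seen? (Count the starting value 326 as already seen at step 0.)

7

326 → 3³ + 2³ + 6³ = 251
251 → 2³ + 5³ + 1³ = 134
134 → 1³ + 3³ + 4³ = 92
92 → 9³ + 2³ = 737
737 → 7³ + 3³ + 7³ = 713
713 → 7³ + 1³ + 3³ = 371
371 → 3³ + 7³ + 1³ = 371  — 371 repeats.
That took 7 steps.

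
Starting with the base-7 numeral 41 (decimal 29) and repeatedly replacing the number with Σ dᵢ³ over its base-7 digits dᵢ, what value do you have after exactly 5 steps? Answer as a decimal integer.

29 = (4,1)_7 → 4³ + 1³ = 65
65 = (1,2,2)_7 → 1³ + 2³ + 2³ = 17
17 = (2,3)_7 → 2³ + 3³ = 35
35 = (5,0)_7 → 5³ + 0³ = 125
125 = (2,3,6)_7 → 2³ + 3³ + 6³ = 251

251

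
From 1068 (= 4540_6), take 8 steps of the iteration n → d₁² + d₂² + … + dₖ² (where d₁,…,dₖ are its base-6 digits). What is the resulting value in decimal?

20

1068 = (4,5,4,0)_6 → 4² + 5² + 4² + 0² = 16 + 25 + 16 + 0 = 57
57 = (1,3,3)_6 → 1² + 3² + 3² = 1 + 9 + 9 = 19
19 = (3,1)_6 → 3² + 1² = 9 + 1 = 10
10 = (1,4)_6 → 1² + 4² = 1 + 16 = 17
17 = (2,5)_6 → 2² + 5² = 4 + 25 = 29
29 = (4,5)_6 → 4² + 5² = 16 + 25 = 41
41 = (1,0,5)_6 → 1² + 0² + 5² = 1 + 0 + 25 = 26
26 = (4,2)_6 → 4² + 2² = 16 + 4 = 20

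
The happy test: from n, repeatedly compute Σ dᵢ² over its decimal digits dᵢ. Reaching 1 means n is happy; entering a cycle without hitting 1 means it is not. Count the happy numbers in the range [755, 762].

1

755: 755 → 99 → 162 → 41 → 17 → 50 → 25 → 29 → 85 → 89 → 145 → 42 → 20 → 4 → 16 → 37 → 58 → 89  (repeats 89)
756: 756 → 110 → 2 → 4 → 16 → 37 → 58 → 89 → 145 → 42 → 20 → 4  (repeats 4)
757: 757 → 123 → 14 → 17 → 50 → 25 → 29 → 85 → 89 → 145 → 42 → 20 → 4 → 16 → 37 → 58 → 89  (repeats 89)
758: 758 → 138 → 74 → 65 → 61 → 37 → 58 → 89 → 145 → 42 → 20 → 4 → 16 → 37  (repeats 37)
759: 759 → 155 → 51 → 26 → 40 → 16 → 37 → 58 → 89 → 145 → 42 → 20 → 4 → 16  (repeats 16)
760: 760 → 85 → 89 → 145 → 42 → 20 → 4 → 16 → 37 → 58 → 89  (repeats 89)
761: 761 → 86 → 100 → 1  (reaches 1)
762: 762 → 89 → 145 → 42 → 20 → 4 → 16 → 37 → 58 → 89  (repeats 89)
happy: 761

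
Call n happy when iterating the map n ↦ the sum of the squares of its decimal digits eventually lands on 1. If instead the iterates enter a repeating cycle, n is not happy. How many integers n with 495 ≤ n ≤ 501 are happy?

1

495: 495 → 122 → 9 → 81 → 65 → 61 → 37 → 58 → 89 → 145 → 42 → 20 → 4 → 16 → 37  — not happy
496: 496 → 133 → 19 → 82 → 68 → 100 → 1  — happy
497: 497 → 146 → 53 → 34 → 25 → 29 → 85 → 89 → 145 → 42 → 20 → 4 → 16 → 37 → 58 → 89  — not happy
498: 498 → 161 → 38 → 73 → 58 → 89 → 145 → 42 → 20 → 4 → 16 → 37 → 58  — not happy
499: 499 → 178 → 114 → 18 → 65 → 61 → 37 → 58 → 89 → 145 → 42 → 20 → 4 → 16 → 37  — not happy
500: 500 → 25 → 29 → 85 → 89 → 145 → 42 → 20 → 4 → 16 → 37 → 58 → 89  — not happy
501: 501 → 26 → 40 → 16 → 37 → 58 → 89 → 145 → 42 → 20 → 4 → 16  — not happy
happy: 496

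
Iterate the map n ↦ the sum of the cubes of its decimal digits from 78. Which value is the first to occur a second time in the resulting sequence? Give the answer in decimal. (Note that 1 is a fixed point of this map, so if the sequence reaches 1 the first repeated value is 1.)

153

78 → 7³ + 8³ = 343 + 512 = 855
855 → 8³ + 5³ + 5³ = 512 + 125 + 125 = 762
762 → 7³ + 6³ + 2³ = 343 + 216 + 8 = 567
567 → 5³ + 6³ + 7³ = 125 + 216 + 343 = 684
684 → 6³ + 8³ + 4³ = 216 + 512 + 64 = 792
792 → 7³ + 9³ + 2³ = 343 + 729 + 8 = 1080
1080 → 1³ + 0³ + 8³ + 0³ = 1 + 0 + 512 + 0 = 513
513 → 5³ + 1³ + 3³ = 125 + 1 + 27 = 153
153 → 1³ + 5³ + 3³ = 1 + 125 + 27 = 153  — 153 already appeared earlier.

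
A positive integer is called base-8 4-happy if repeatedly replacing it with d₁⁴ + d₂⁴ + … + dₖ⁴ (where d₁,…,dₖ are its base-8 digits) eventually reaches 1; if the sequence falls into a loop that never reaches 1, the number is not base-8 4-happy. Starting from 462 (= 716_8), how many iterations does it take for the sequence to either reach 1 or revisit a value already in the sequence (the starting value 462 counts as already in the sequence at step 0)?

7

462 = (7,1,6)_8 → 7⁴ + 1⁴ + 6⁴ = 2401 + 1 + 1296 = 3698
3698 = (7,1,6,2)_8 → 7⁴ + 1⁴ + 6⁴ + 2⁴ = 2401 + 1 + 1296 + 16 = 3714
3714 = (7,2,0,2)_8 → 7⁴ + 2⁴ + 0⁴ + 2⁴ = 2401 + 16 + 0 + 16 = 2433
2433 = (4,6,0,1)_8 → 4⁴ + 6⁴ + 0⁴ + 1⁴ = 256 + 1296 + 0 + 1 = 1553
1553 = (3,0,2,1)_8 → 3⁴ + 0⁴ + 2⁴ + 1⁴ = 81 + 0 + 16 + 1 = 98
98 = (1,4,2)_8 → 1⁴ + 4⁴ + 2⁴ = 1 + 256 + 16 = 273
273 = (4,2,1)_8 → 4⁴ + 2⁴ + 1⁴ = 256 + 16 + 1 = 273  — 273 repeats.
That took 7 steps.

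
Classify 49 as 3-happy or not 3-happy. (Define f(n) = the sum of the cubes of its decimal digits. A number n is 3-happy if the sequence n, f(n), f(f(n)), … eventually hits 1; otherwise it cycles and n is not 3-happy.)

49 → 4³ + 9³ = 793
793 → 7³ + 9³ + 3³ = 1099
1099 → 1³ + 0³ + 9³ + 9³ = 1459
1459 → 1³ + 4³ + 5³ + 9³ = 919
919 → 9³ + 1³ + 9³ = 1459  — 1459 already seen; the sequence cycles without reaching 1.

not 3-happy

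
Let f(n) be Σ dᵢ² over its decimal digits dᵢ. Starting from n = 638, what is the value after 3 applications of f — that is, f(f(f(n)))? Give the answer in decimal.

68

638 → 6² + 3² + 8² = 36 + 9 + 64 = 109
109 → 1² + 0² + 9² = 1 + 0 + 81 = 82
82 → 8² + 2² = 64 + 4 = 68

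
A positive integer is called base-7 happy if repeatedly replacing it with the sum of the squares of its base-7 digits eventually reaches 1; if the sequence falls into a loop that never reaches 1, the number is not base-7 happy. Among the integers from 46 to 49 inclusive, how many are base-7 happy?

1

46: 46 → 52 → 10 → 10  — not base-7 happy
47: 47 → 61 → 27 → 45 → 45  — not base-7 happy
48: 48 → 72 → 14 → 4 → 16 → 8 → 2 → 4  — not base-7 happy
49: 49 → 1  — base-7 happy
base-7 happy: 49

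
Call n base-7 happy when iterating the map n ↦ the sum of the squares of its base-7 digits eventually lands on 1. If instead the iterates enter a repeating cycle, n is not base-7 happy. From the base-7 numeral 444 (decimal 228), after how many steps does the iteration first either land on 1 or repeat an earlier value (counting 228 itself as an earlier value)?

8

228 = (4,4,4)_7 → 4² + 4² + 4² = 48
48 = (6,6)_7 → 6² + 6² = 72
72 = (1,3,2)_7 → 1² + 3² + 2² = 14
14 = (2,0)_7 → 2² + 0² = 4
4 = (4)_7 → 4² = 16
16 = (2,2)_7 → 2² + 2² = 8
8 = (1,1)_7 → 1² + 1² = 2
2 = (2)_7 → 2² = 4  — 4 repeats.
That took 8 steps.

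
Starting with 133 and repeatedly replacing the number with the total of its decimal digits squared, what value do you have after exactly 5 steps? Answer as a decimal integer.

1

133 → 1² + 3² + 3² = 19
19 → 1² + 9² = 82
82 → 8² + 2² = 68
68 → 6² + 8² = 100
100 → 1² + 0² + 0² = 1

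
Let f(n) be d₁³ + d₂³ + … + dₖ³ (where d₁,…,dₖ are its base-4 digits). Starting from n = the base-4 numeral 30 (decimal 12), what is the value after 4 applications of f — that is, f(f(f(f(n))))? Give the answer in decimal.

12 = (3,0)_4 → 3³ + 0³ = 27 + 0 = 27
27 = (1,2,3)_4 → 1³ + 2³ + 3³ = 1 + 8 + 27 = 36
36 = (2,1,0)_4 → 2³ + 1³ + 0³ = 8 + 1 + 0 = 9
9 = (2,1)_4 → 2³ + 1³ = 8 + 1 = 9

9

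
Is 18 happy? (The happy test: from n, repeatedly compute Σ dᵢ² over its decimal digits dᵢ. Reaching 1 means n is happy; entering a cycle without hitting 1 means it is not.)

not happy

18 → 1² + 8² = 1 + 64 = 65
65 → 6² + 5² = 36 + 25 = 61
61 → 6² + 1² = 36 + 1 = 37
37 → 3² + 7² = 9 + 49 = 58
58 → 5² + 8² = 25 + 64 = 89
89 → 8² + 9² = 64 + 81 = 145
145 → 1² + 4² + 5² = 1 + 16 + 25 = 42
42 → 4² + 2² = 16 + 4 = 20
20 → 2² + 0² = 4 + 0 = 4
4 → 4² = 16
16 → 1² + 6² = 1 + 36 = 37  — 37 already seen; the sequence cycles without reaching 1.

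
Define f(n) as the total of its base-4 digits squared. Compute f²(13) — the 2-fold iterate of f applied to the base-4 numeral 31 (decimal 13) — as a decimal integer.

8

13 = (3,1)_4 → 3² + 1² = 9 + 1 = 10
10 = (2,2)_4 → 2² + 2² = 4 + 4 = 8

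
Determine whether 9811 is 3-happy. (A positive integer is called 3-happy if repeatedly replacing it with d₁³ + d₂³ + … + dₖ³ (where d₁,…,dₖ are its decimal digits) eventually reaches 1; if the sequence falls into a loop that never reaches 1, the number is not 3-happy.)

3-happy

9811 → 9³ + 8³ + 1³ + 1³ = 1243
1243 → 1³ + 2³ + 4³ + 3³ = 100
100 → 1³ + 0³ + 0³ = 1  — reached 1.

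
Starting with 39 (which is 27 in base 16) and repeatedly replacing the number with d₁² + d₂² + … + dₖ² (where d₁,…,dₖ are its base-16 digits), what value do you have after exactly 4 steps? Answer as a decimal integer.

64

39 = (2,7)_16 → 2² + 7² = 4 + 49 = 53
53 = (3,5)_16 → 3² + 5² = 9 + 25 = 34
34 = (2,2)_16 → 2² + 2² = 4 + 4 = 8
8 = (8)_16 → 8² = 64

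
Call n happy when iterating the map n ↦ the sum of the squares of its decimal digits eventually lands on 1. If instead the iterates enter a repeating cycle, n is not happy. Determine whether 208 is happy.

happy

208 → 2² + 0² + 8² = 4 + 0 + 64 = 68
68 → 6² + 8² = 36 + 64 = 100
100 → 1² + 0² + 0² = 1 + 0 + 0 = 1  — reached 1.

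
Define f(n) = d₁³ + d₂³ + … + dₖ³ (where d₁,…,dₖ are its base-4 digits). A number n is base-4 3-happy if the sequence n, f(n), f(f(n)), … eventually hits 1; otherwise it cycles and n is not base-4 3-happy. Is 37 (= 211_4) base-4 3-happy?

base-4 3-happy

37 = (2,1,1)_4 → 10
10 = (2,2)_4 → 16
16 = (1,0,0)_4 → 1  — reached 1.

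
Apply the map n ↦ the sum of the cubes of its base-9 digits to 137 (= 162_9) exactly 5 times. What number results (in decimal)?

27

137 = (1,6,2)_9 → 1³ + 6³ + 2³ = 225
225 = (2,7,0)_9 → 2³ + 7³ + 0³ = 351
351 = (4,3,0)_9 → 4³ + 3³ + 0³ = 91
91 = (1,1,1)_9 → 1³ + 1³ + 1³ = 3
3 = (3)_9 → 3³ = 27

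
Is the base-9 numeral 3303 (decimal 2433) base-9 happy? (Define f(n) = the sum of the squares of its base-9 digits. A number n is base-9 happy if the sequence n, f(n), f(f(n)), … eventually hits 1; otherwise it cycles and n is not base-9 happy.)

2433 = (3,3,0,3)_9 → 3² + 3² + 0² + 3² = 9 + 9 + 0 + 9 = 27
27 = (3,0)_9 → 3² + 0² = 9 + 0 = 9
9 = (1,0)_9 → 1² + 0² = 1 + 0 = 1  — reached 1.

base-9 happy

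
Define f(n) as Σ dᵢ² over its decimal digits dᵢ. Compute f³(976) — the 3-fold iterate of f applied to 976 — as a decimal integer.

58

976 → 9² + 7² + 6² = 166
166 → 1² + 6² + 6² = 73
73 → 7² + 3² = 58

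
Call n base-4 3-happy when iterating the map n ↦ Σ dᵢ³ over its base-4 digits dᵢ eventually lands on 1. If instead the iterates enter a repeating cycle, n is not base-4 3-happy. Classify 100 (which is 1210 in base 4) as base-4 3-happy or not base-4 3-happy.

100 = (1,2,1,0)_4 → 10
10 = (2,2)_4 → 16
16 = (1,0,0)_4 → 1  — reached 1.

base-4 3-happy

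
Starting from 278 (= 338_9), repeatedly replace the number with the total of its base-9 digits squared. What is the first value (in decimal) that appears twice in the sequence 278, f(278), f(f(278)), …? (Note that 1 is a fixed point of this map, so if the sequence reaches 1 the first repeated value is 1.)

50

278 = (3,3,8)_9 → 3² + 3² + 8² = 9 + 9 + 64 = 82
82 = (1,0,1)_9 → 1² + 0² + 1² = 1 + 0 + 1 = 2
2 = (2)_9 → 2² = 4
4 = (4)_9 → 4² = 16
16 = (1,7)_9 → 1² + 7² = 1 + 49 = 50
50 = (5,5)_9 → 5² + 5² = 25 + 25 = 50  — 50 already appeared earlier.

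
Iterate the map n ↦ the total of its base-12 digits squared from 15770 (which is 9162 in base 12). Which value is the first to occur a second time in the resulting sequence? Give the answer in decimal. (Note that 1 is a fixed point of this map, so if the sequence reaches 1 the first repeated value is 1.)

104

15770 = (9,1,6,2)_12 → 9² + 1² + 6² + 2² = 81 + 1 + 36 + 4 = 122
122 = (10,2)_12 → 10² + 2² = 100 + 4 = 104
104 = (8,8)_12 → 8² + 8² = 64 + 64 = 128
128 = (10,8)_12 → 10² + 8² = 100 + 64 = 164
164 = (1,1,8)_12 → 1² + 1² + 8² = 1 + 1 + 64 = 66
66 = (5,6)_12 → 5² + 6² = 25 + 36 = 61
61 = (5,1)_12 → 5² + 1² = 25 + 1 = 26
26 = (2,2)_12 → 2² + 2² = 4 + 4 = 8
8 = (8)_12 → 8² = 64
64 = (5,4)_12 → 5² + 4² = 25 + 16 = 41
41 = (3,5)_12 → 3² + 5² = 9 + 25 = 34
34 = (2,10)_12 → 2² + 10² = 4 + 100 = 104  — 104 already appeared earlier.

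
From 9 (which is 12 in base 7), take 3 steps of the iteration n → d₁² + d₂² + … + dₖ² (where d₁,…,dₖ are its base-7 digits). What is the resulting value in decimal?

25

9 = (1,2)_7 → 5
5 = (5)_7 → 25
25 = (3,4)_7 → 25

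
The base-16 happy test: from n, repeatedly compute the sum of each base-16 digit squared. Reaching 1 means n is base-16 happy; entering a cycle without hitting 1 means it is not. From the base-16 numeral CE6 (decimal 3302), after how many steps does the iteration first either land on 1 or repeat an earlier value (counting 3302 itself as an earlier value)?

3302 = (12,14,6)_16 → 12² + 14² + 6² = 144 + 196 + 36 = 376
376 = (1,7,8)_16 → 1² + 7² + 8² = 1 + 49 + 64 = 114
114 = (7,2)_16 → 7² + 2² = 49 + 4 = 53
53 = (3,5)_16 → 3² + 5² = 9 + 25 = 34
34 = (2,2)_16 → 2² + 2² = 4 + 4 = 8
8 = (8)_16 → 8² = 64
64 = (4,0)_16 → 4² + 0² = 16 + 0 = 16
16 = (1,0)_16 → 1² + 0² = 1 + 0 = 1  — reached 1.
That took 8 steps.

8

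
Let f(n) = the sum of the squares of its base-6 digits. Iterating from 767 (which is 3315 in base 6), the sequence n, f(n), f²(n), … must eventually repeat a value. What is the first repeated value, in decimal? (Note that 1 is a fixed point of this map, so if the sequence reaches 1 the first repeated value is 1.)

1

767 = (3,3,1,5)_6 → 3² + 3² + 1² + 5² = 44
44 = (1,1,2)_6 → 1² + 1² + 2² = 6
6 = (1,0)_6 → 1² + 0² = 1  — reached the fixed point 1.
1 → 1, so 1 is the first repeated value.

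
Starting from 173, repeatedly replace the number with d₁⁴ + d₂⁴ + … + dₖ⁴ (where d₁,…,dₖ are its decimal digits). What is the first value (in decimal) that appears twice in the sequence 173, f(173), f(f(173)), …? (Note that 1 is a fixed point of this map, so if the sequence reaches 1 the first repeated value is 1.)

173 → 1⁴ + 7⁴ + 3⁴ = 2483
2483 → 2⁴ + 4⁴ + 8⁴ + 3⁴ = 4449
4449 → 4⁴ + 4⁴ + 4⁴ + 9⁴ = 7329
7329 → 7⁴ + 3⁴ + 2⁴ + 9⁴ = 9059
9059 → 9⁴ + 0⁴ + 5⁴ + 9⁴ = 13747
13747 → 1⁴ + 3⁴ + 7⁴ + 4⁴ + 7⁴ = 5140
5140 → 5⁴ + 1⁴ + 4⁴ + 0⁴ = 882
882 → 8⁴ + 8⁴ + 2⁴ = 8208
8208 → 8⁴ + 2⁴ + 0⁴ + 8⁴ = 8208  — 8208 already appeared earlier.

8208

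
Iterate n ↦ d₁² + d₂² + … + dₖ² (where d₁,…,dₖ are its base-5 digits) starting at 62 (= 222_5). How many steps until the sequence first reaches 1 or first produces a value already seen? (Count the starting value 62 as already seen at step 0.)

6

62 = (2,2,2)_5 → 2² + 2² + 2² = 4 + 4 + 4 = 12
12 = (2,2)_5 → 2² + 2² = 4 + 4 = 8
8 = (1,3)_5 → 1² + 3² = 1 + 9 = 10
10 = (2,0)_5 → 2² + 0² = 4 + 0 = 4
4 = (4)_5 → 4² = 16
16 = (3,1)_5 → 3² + 1² = 9 + 1 = 10  — 10 repeats.
That took 6 steps.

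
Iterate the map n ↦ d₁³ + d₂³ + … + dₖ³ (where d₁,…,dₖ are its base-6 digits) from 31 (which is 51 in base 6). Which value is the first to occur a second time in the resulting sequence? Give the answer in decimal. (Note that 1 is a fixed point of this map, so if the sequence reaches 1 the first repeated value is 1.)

31 = (5,1)_6 → 5³ + 1³ = 126
126 = (3,3,0)_6 → 3³ + 3³ + 0³ = 54
54 = (1,3,0)_6 → 1³ + 3³ + 0³ = 28
28 = (4,4)_6 → 4³ + 4³ = 128
128 = (3,3,2)_6 → 3³ + 3³ + 2³ = 62
62 = (1,4,2)_6 → 1³ + 4³ + 2³ = 73
73 = (2,0,1)_6 → 2³ + 0³ + 1³ = 9
9 = (1,3)_6 → 1³ + 3³ = 28  — 28 already appeared earlier.

28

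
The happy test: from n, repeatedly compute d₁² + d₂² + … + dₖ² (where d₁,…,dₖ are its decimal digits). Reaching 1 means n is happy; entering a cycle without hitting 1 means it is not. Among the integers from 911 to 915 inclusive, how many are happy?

911: 911 → 83 → 73 → 58 → 89 → 145 → 42 → 20 → 4 → 16 → 37 → 58  (repeats 58)
912: 912 → 86 → 100 → 1  (reaches 1)
913: 913 → 91 → 82 → 68 → 100 → 1  (reaches 1)
914: 914 → 98 → 145 → 42 → 20 → 4 → 16 → 37 → 58 → 89 → 145  (repeats 145)
915: 915 → 107 → 50 → 25 → 29 → 85 → 89 → 145 → 42 → 20 → 4 → 16 → 37 → 58 → 89  (repeats 89)
happy: 912, 913

2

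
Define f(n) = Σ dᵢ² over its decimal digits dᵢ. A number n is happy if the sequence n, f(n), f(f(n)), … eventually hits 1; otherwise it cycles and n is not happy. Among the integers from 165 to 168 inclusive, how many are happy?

1

165: 165 → 62 → 40 → 16 → 37 → 58 → 89 → 145 → 42 → 20 → 4 → 16  — not happy
166: 166 → 73 → 58 → 89 → 145 → 42 → 20 → 4 → 16 → 37 → 58  — not happy
167: 167 → 86 → 100 → 1  — happy
168: 168 → 101 → 2 → 4 → 16 → 37 → 58 → 89 → 145 → 42 → 20 → 4  — not happy
happy: 167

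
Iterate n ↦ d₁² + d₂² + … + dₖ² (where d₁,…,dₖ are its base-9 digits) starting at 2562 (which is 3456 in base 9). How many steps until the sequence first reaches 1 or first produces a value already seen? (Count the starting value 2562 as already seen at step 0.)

5

2562 = (3,4,5,6)_9 → 3² + 4² + 5² + 6² = 9 + 16 + 25 + 36 = 86
86 = (1,0,5)_9 → 1² + 0² + 5² = 1 + 0 + 25 = 26
26 = (2,8)_9 → 2² + 8² = 4 + 64 = 68
68 = (7,5)_9 → 7² + 5² = 49 + 25 = 74
74 = (8,2)_9 → 8² + 2² = 64 + 4 = 68  — 68 repeats.
That took 5 steps.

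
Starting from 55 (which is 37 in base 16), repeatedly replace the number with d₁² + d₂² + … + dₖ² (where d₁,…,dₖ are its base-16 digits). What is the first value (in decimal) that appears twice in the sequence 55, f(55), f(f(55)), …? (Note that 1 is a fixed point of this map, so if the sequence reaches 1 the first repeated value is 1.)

146

55 = (3,7)_16 → 3² + 7² = 9 + 49 = 58
58 = (3,10)_16 → 3² + 10² = 9 + 100 = 109
109 = (6,13)_16 → 6² + 13² = 36 + 169 = 205
205 = (12,13)_16 → 12² + 13² = 144 + 169 = 313
313 = (1,3,9)_16 → 1² + 3² + 9² = 1 + 9 + 81 = 91
91 = (5,11)_16 → 5² + 11² = 25 + 121 = 146
146 = (9,2)_16 → 9² + 2² = 81 + 4 = 85
85 = (5,5)_16 → 5² + 5² = 25 + 25 = 50
50 = (3,2)_16 → 3² + 2² = 9 + 4 = 13
13 = (13)_16 → 13² = 169
169 = (10,9)_16 → 10² + 9² = 100 + 81 = 181
181 = (11,5)_16 → 11² + 5² = 121 + 25 = 146  — 146 already appeared earlier.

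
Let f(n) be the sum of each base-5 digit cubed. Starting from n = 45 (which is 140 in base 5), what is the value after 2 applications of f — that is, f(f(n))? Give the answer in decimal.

45 = (1,4,0)_5 → 1³ + 4³ + 0³ = 1 + 64 + 0 = 65
65 = (2,3,0)_5 → 2³ + 3³ + 0³ = 8 + 27 + 0 = 35

35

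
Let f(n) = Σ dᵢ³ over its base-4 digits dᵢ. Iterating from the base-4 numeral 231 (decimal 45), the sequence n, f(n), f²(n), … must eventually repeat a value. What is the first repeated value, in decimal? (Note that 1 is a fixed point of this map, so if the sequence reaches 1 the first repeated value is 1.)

9

45 = (2,3,1)_4 → 2³ + 3³ + 1³ = 8 + 27 + 1 = 36
36 = (2,1,0)_4 → 2³ + 1³ + 0³ = 8 + 1 + 0 = 9
9 = (2,1)_4 → 2³ + 1³ = 8 + 1 = 9  — 9 already appeared earlier.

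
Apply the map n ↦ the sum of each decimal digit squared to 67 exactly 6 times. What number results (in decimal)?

4

67 → 6² + 7² = 85
85 → 8² + 5² = 89
89 → 8² + 9² = 145
145 → 1² + 4² + 5² = 42
42 → 4² + 2² = 20
20 → 2² + 0² = 4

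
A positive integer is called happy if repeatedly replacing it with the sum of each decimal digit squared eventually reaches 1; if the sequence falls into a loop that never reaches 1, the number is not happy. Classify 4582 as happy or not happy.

happy

4582 → 4² + 5² + 8² + 2² = 16 + 25 + 64 + 4 = 109
109 → 1² + 0² + 9² = 1 + 0 + 81 = 82
82 → 8² + 2² = 64 + 4 = 68
68 → 6² + 8² = 36 + 64 = 100
100 → 1² + 0² + 0² = 1 + 0 + 0 = 1  — reached 1.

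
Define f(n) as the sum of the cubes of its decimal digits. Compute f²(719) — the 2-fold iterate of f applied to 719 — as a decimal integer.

719 → 7³ + 1³ + 9³ = 343 + 1 + 729 = 1073
1073 → 1³ + 0³ + 7³ + 3³ = 1 + 0 + 343 + 27 = 371

371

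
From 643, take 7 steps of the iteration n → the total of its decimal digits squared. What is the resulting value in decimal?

20

643 → 61
61 → 37
37 → 58
58 → 89
89 → 145
145 → 42
42 → 20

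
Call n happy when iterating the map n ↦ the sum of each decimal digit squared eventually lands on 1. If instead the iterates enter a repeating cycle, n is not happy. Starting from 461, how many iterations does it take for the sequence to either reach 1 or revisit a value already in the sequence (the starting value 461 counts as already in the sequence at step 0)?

14

461 → 4² + 6² + 1² = 16 + 36 + 1 = 53
53 → 5² + 3² = 25 + 9 = 34
34 → 3² + 4² = 9 + 16 = 25
25 → 2² + 5² = 4 + 25 = 29
29 → 2² + 9² = 4 + 81 = 85
85 → 8² + 5² = 64 + 25 = 89
89 → 8² + 9² = 64 + 81 = 145
145 → 1² + 4² + 5² = 1 + 16 + 25 = 42
42 → 4² + 2² = 16 + 4 = 20
20 → 2² + 0² = 4 + 0 = 4
4 → 4² = 16
16 → 1² + 6² = 1 + 36 = 37
37 → 3² + 7² = 9 + 49 = 58
58 → 5² + 8² = 25 + 64 = 89  — 89 repeats.
That took 14 steps.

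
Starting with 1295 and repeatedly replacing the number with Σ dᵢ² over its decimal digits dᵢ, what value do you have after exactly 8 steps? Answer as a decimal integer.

1295 → 1² + 2² + 9² + 5² = 111
111 → 1² + 1² + 1² = 3
3 → 3² = 9
9 → 9² = 81
81 → 8² + 1² = 65
65 → 6² + 5² = 61
61 → 6² + 1² = 37
37 → 3² + 7² = 58

58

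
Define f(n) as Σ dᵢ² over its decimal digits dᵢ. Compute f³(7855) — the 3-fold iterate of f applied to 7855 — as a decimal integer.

7855 → 7² + 8² + 5² + 5² = 163
163 → 1² + 6² + 3² = 46
46 → 4² + 6² = 52

52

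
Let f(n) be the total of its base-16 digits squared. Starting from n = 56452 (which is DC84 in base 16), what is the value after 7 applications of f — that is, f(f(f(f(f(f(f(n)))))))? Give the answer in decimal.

56452 = (13,12,8,4)_16 → 393
393 = (1,8,9)_16 → 146
146 = (9,2)_16 → 85
85 = (5,5)_16 → 50
50 = (3,2)_16 → 13
13 = (13)_16 → 169
169 = (10,9)_16 → 181

181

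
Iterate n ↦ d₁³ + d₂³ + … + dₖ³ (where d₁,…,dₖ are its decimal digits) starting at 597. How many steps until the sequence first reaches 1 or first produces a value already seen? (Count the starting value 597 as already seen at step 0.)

597 → 5³ + 9³ + 7³ = 125 + 729 + 343 = 1197
1197 → 1³ + 1³ + 9³ + 7³ = 1 + 1 + 729 + 343 = 1074
1074 → 1³ + 0³ + 7³ + 4³ = 1 + 0 + 343 + 64 = 408
408 → 4³ + 0³ + 8³ = 64 + 0 + 512 = 576
576 → 5³ + 7³ + 6³ = 125 + 343 + 216 = 684
684 → 6³ + 8³ + 4³ = 216 + 512 + 64 = 792
792 → 7³ + 9³ + 2³ = 343 + 729 + 8 = 1080
1080 → 1³ + 0³ + 8³ + 0³ = 1 + 0 + 512 + 0 = 513
513 → 5³ + 1³ + 3³ = 125 + 1 + 27 = 153
153 → 1³ + 5³ + 3³ = 1 + 125 + 27 = 153  — 153 repeats.
That took 10 steps.

10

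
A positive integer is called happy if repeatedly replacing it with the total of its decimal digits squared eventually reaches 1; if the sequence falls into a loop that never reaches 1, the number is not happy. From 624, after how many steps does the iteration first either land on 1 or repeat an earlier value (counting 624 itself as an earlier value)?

624 → 6² + 2² + 4² = 36 + 4 + 16 = 56
56 → 5² + 6² = 25 + 36 = 61
61 → 6² + 1² = 36 + 1 = 37
37 → 3² + 7² = 9 + 49 = 58
58 → 5² + 8² = 25 + 64 = 89
89 → 8² + 9² = 64 + 81 = 145
145 → 1² + 4² + 5² = 1 + 16 + 25 = 42
42 → 4² + 2² = 16 + 4 = 20
20 → 2² + 0² = 4 + 0 = 4
4 → 4² = 16
16 → 1² + 6² = 1 + 36 = 37  — 37 repeats.
That took 11 steps.

11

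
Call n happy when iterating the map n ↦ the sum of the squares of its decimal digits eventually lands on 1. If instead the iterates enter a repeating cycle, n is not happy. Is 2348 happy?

not happy

2348 → 2² + 3² + 4² + 8² = 4 + 9 + 16 + 64 = 93
93 → 9² + 3² = 81 + 9 = 90
90 → 9² + 0² = 81 + 0 = 81
81 → 8² + 1² = 64 + 1 = 65
65 → 6² + 5² = 36 + 25 = 61
61 → 6² + 1² = 36 + 1 = 37
37 → 3² + 7² = 9 + 49 = 58
58 → 5² + 8² = 25 + 64 = 89
89 → 8² + 9² = 64 + 81 = 145
145 → 1² + 4² + 5² = 1 + 16 + 25 = 42
42 → 4² + 2² = 16 + 4 = 20
20 → 2² + 0² = 4 + 0 = 4
4 → 4² = 16
16 → 1² + 6² = 1 + 36 = 37  — 37 already seen; the sequence cycles without reaching 1.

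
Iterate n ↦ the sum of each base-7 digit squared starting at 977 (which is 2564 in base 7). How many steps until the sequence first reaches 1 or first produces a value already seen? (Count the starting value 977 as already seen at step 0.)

7

977 = (2,5,6,4)_7 → 2² + 5² + 6² + 4² = 81
81 = (1,4,4)_7 → 1² + 4² + 4² = 33
33 = (4,5)_7 → 4² + 5² = 41
41 = (5,6)_7 → 5² + 6² = 61
61 = (1,1,5)_7 → 1² + 1² + 5² = 27
27 = (3,6)_7 → 3² + 6² = 45
45 = (6,3)_7 → 6² + 3² = 45  — 45 repeats.
That took 7 steps.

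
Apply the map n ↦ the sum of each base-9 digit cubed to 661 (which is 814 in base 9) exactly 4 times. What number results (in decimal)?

9

661 = (8,1,4)_9 → 8³ + 1³ + 4³ = 577
577 = (7,1,1)_9 → 7³ + 1³ + 1³ = 345
345 = (4,2,3)_9 → 4³ + 2³ + 3³ = 99
99 = (1,2,0)_9 → 1³ + 2³ + 0³ = 9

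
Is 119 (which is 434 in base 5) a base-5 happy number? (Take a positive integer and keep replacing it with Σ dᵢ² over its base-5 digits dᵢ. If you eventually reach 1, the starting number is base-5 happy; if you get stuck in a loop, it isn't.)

119 = (4,3,4)_5 → 4² + 3² + 4² = 41
41 = (1,3,1)_5 → 1² + 3² + 1² = 11
11 = (2,1)_5 → 2² + 1² = 5
5 = (1,0)_5 → 1² + 0² = 1  — reached 1.

base-5 happy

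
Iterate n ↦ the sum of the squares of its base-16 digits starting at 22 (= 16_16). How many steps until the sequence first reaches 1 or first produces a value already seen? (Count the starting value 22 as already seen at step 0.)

22 = (1,6)_16 → 37
37 = (2,5)_16 → 29
29 = (1,13)_16 → 170
170 = (10,10)_16 → 200
200 = (12,8)_16 → 208
208 = (13,0)_16 → 169
169 = (10,9)_16 → 181
181 = (11,5)_16 → 146
146 = (9,2)_16 → 85
85 = (5,5)_16 → 50
50 = (3,2)_16 → 13
13 = (13)_16 → 169  — 169 repeats.
That took 12 steps.

12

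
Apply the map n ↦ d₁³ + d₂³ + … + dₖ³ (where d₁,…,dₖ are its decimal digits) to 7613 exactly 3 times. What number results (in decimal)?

7613 → 7³ + 6³ + 1³ + 3³ = 587
587 → 5³ + 8³ + 7³ = 980
980 → 9³ + 8³ + 0³ = 1241

1241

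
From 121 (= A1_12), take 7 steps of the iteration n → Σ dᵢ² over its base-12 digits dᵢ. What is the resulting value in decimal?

25

121 = (10,1)_12 → 101
101 = (8,5)_12 → 89
89 = (7,5)_12 → 74
74 = (6,2)_12 → 40
40 = (3,4)_12 → 25
25 = (2,1)_12 → 5
5 = (5)_12 → 25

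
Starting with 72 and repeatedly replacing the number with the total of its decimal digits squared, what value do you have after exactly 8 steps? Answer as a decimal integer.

42

72 → 7² + 2² = 53
53 → 5² + 3² = 34
34 → 3² + 4² = 25
25 → 2² + 5² = 29
29 → 2² + 9² = 85
85 → 8² + 5² = 89
89 → 8² + 9² = 145
145 → 1² + 4² + 5² = 42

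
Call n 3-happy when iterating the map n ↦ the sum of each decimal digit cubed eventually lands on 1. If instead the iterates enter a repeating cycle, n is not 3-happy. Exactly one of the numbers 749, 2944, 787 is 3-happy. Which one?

749: 749 → 1136 → 245 → 197 → 1073 → 371 → 371  — repeats 371 (not 3-happy)
2944: 2944 → 865 → 853 → 664 → 496 → 1009 → 730 → 370 → 370  — repeats 370 (not 3-happy)
787: 787 → 1198 → 1243 → 100 → 1  — reaches 1 (3-happy)

787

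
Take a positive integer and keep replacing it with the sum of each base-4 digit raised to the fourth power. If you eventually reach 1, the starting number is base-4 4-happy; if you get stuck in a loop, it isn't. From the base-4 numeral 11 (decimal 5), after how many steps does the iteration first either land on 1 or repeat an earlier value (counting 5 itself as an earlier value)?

3

5 = (1,1)_4 → 2
2 = (2)_4 → 16
16 = (1,0,0)_4 → 1  — reached 1.
That took 3 steps.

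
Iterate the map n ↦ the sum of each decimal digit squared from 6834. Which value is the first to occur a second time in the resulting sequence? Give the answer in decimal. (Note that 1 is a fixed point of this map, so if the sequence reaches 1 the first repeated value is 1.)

37

6834 → 6² + 8² + 3² + 4² = 125
125 → 1² + 2² + 5² = 30
30 → 3² + 0² = 9
9 → 9² = 81
81 → 8² + 1² = 65
65 → 6² + 5² = 61
61 → 6² + 1² = 37
37 → 3² + 7² = 58
58 → 5² + 8² = 89
89 → 8² + 9² = 145
145 → 1² + 4² + 5² = 42
42 → 4² + 2² = 20
20 → 2² + 0² = 4
4 → 4² = 16
16 → 1² + 6² = 37  — 37 already appeared earlier.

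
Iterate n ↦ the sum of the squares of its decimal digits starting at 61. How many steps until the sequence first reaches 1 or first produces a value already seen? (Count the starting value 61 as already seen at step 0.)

9

61 → 6² + 1² = 36 + 1 = 37
37 → 3² + 7² = 9 + 49 = 58
58 → 5² + 8² = 25 + 64 = 89
89 → 8² + 9² = 64 + 81 = 145
145 → 1² + 4² + 5² = 1 + 16 + 25 = 42
42 → 4² + 2² = 16 + 4 = 20
20 → 2² + 0² = 4 + 0 = 4
4 → 4² = 16
16 → 1² + 6² = 1 + 36 = 37  — 37 repeats.
That took 9 steps.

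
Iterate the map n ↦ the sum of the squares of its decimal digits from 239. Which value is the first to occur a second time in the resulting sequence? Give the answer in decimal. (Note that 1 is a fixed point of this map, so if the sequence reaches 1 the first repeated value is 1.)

239 → 2² + 3² + 9² = 94
94 → 9² + 4² = 97
97 → 9² + 7² = 130
130 → 1² + 3² + 0² = 10
10 → 1² + 0² = 1  — reached the fixed point 1.
1 → 1, so 1 is the first repeated value.

1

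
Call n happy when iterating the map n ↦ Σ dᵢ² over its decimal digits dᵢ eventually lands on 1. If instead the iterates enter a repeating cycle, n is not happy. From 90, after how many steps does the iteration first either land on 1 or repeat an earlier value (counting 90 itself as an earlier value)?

12

90 → 9² + 0² = 81 + 0 = 81
81 → 8² + 1² = 64 + 1 = 65
65 → 6² + 5² = 36 + 25 = 61
61 → 6² + 1² = 36 + 1 = 37
37 → 3² + 7² = 9 + 49 = 58
58 → 5² + 8² = 25 + 64 = 89
89 → 8² + 9² = 64 + 81 = 145
145 → 1² + 4² + 5² = 1 + 16 + 25 = 42
42 → 4² + 2² = 16 + 4 = 20
20 → 2² + 0² = 4 + 0 = 4
4 → 4² = 16
16 → 1² + 6² = 1 + 36 = 37  — 37 repeats.
That took 12 steps.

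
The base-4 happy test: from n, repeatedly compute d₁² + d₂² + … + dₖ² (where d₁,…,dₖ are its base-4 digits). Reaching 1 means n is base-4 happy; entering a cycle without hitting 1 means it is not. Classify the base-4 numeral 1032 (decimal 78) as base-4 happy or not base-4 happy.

base-4 happy

78 = (1,0,3,2)_4 → 14
14 = (3,2)_4 → 13
13 = (3,1)_4 → 10
10 = (2,2)_4 → 8
8 = (2,0)_4 → 4
4 = (1,0)_4 → 1  — reached 1.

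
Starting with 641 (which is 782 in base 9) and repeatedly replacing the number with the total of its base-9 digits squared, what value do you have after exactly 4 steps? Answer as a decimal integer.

641 = (7,8,2)_9 → 7² + 8² + 2² = 117
117 = (1,4,0)_9 → 1² + 4² + 0² = 17
17 = (1,8)_9 → 1² + 8² = 65
65 = (7,2)_9 → 7² + 2² = 53

53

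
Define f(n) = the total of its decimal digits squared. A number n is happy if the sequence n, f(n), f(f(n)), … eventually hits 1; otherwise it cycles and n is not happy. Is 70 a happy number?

70 → 7² + 0² = 49
49 → 4² + 9² = 97
97 → 9² + 7² = 130
130 → 1² + 3² + 0² = 10
10 → 1² + 0² = 1  — reached 1.

happy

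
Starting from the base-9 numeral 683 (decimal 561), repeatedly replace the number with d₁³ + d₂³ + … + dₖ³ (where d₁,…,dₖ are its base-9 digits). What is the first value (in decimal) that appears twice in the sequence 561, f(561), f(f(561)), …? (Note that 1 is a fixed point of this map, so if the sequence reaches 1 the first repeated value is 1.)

561 = (6,8,3)_9 → 6³ + 8³ + 3³ = 216 + 512 + 27 = 755
755 = (1,0,2,8)_9 → 1³ + 0³ + 2³ + 8³ = 1 + 0 + 8 + 512 = 521
521 = (6,3,8)_9 → 6³ + 3³ + 8³ = 216 + 27 + 512 = 755  — 755 already appeared earlier.

755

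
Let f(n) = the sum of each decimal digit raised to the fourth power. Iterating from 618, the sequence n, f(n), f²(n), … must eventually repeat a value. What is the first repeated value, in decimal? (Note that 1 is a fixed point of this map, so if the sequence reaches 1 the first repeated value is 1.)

13139

618 → 6⁴ + 1⁴ + 8⁴ = 5393
5393 → 5⁴ + 3⁴ + 9⁴ + 3⁴ = 7348
7348 → 7⁴ + 3⁴ + 4⁴ + 8⁴ = 6834
6834 → 6⁴ + 8⁴ + 3⁴ + 4⁴ = 5729
5729 → 5⁴ + 7⁴ + 2⁴ + 9⁴ = 9603
9603 → 9⁴ + 6⁴ + 0⁴ + 3⁴ = 7938
7938 → 7⁴ + 9⁴ + 3⁴ + 8⁴ = 13139
13139 → 1⁴ + 3⁴ + 1⁴ + 3⁴ + 9⁴ = 6725
6725 → 6⁴ + 7⁴ + 2⁴ + 5⁴ = 4338
4338 → 4⁴ + 3⁴ + 3⁴ + 8⁴ = 4514
4514 → 4⁴ + 5⁴ + 1⁴ + 4⁴ = 1138
1138 → 1⁴ + 1⁴ + 3⁴ + 8⁴ = 4179
4179 → 4⁴ + 1⁴ + 7⁴ + 9⁴ = 9219
9219 → 9⁴ + 2⁴ + 1⁴ + 9⁴ = 13139  — 13139 already appeared earlier.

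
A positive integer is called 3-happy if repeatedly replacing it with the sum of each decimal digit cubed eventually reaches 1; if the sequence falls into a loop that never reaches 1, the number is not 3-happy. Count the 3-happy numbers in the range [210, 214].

1

210: 210 → 9 → 729 → 1080 → 513 → 153 → 153  — not 3-happy
211: 211 → 10 → 1  — 3-happy
212: 212 → 17 → 344 → 155 → 251 → 134 → 92 → 737 → 713 → 371 → 371  — not 3-happy
213: 213 → 36 → 243 → 99 → 1458 → 702 → 351 → 153 → 153  — not 3-happy
214: 214 → 73 → 370 → 370  — not 3-happy
3-happy: 211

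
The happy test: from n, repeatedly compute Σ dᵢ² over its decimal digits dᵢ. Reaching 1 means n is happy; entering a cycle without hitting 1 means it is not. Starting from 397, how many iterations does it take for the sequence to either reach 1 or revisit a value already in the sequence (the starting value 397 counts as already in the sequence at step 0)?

6

397 → 3² + 9² + 7² = 139
139 → 1² + 3² + 9² = 91
91 → 9² + 1² = 82
82 → 8² + 2² = 68
68 → 6² + 8² = 100
100 → 1² + 0² + 0² = 1  — reached 1.
That took 6 steps.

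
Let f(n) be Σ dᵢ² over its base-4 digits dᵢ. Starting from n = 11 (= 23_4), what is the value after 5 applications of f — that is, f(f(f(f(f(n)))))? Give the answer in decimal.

11 = (2,3)_4 → 13
13 = (3,1)_4 → 10
10 = (2,2)_4 → 8
8 = (2,0)_4 → 4
4 = (1,0)_4 → 1

1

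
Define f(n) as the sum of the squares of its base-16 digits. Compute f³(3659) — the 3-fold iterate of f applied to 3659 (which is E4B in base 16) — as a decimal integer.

221

3659 = (14,4,11)_16 → 14² + 4² + 11² = 196 + 16 + 121 = 333
333 = (1,4,13)_16 → 1² + 4² + 13² = 1 + 16 + 169 = 186
186 = (11,10)_16 → 11² + 10² = 121 + 100 = 221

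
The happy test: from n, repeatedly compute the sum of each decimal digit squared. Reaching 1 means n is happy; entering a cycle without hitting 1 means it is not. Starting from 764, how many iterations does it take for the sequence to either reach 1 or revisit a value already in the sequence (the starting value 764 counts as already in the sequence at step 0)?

11

764 → 7² + 6² + 4² = 101
101 → 1² + 0² + 1² = 2
2 → 2² = 4
4 → 4² = 16
16 → 1² + 6² = 37
37 → 3² + 7² = 58
58 → 5² + 8² = 89
89 → 8² + 9² = 145
145 → 1² + 4² + 5² = 42
42 → 4² + 2² = 20
20 → 2² + 0² = 4  — 4 repeats.
That took 11 steps.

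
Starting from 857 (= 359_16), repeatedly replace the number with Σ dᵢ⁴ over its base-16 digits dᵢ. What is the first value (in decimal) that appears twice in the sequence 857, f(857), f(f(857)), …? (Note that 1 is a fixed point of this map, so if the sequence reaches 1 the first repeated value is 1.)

857 = (3,5,9)_16 → 3⁴ + 5⁴ + 9⁴ = 7267
7267 = (1,12,6,3)_16 → 1⁴ + 12⁴ + 6⁴ + 3⁴ = 22114
22114 = (5,6,6,2)_16 → 5⁴ + 6⁴ + 6⁴ + 2⁴ = 3233
3233 = (12,10,1)_16 → 12⁴ + 10⁴ + 1⁴ = 30737
30737 = (7,8,1,1)_16 → 7⁴ + 8⁴ + 1⁴ + 1⁴ = 6499
6499 = (1,9,6,3)_16 → 1⁴ + 9⁴ + 6⁴ + 3⁴ = 7939
7939 = (1,15,0,3)_16 → 1⁴ + 15⁴ + 0⁴ + 3⁴ = 50707
50707 = (12,6,1,3)_16 → 12⁴ + 6⁴ + 1⁴ + 3⁴ = 22114  — 22114 already appeared earlier.

22114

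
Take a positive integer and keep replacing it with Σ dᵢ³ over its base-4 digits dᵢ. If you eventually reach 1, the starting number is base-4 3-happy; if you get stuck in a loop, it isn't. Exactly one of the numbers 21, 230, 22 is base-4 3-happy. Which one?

22

21: 21 → 3 → 27 → 36 → 9 → 9  — repeats 9 (not base-4 3-happy)
230: 230 → 44 → 35 → 35  — repeats 35 (not base-4 3-happy)
22: 22 → 10 → 16 → 1  — reaches 1 (base-4 3-happy)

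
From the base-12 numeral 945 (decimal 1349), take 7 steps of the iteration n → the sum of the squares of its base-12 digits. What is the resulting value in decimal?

1349 = (9,4,5)_12 → 9² + 4² + 5² = 122
122 = (10,2)_12 → 10² + 2² = 104
104 = (8,8)_12 → 8² + 8² = 128
128 = (10,8)_12 → 10² + 8² = 164
164 = (1,1,8)_12 → 1² + 1² + 8² = 66
66 = (5,6)_12 → 5² + 6² = 61
61 = (5,1)_12 → 5² + 1² = 26

26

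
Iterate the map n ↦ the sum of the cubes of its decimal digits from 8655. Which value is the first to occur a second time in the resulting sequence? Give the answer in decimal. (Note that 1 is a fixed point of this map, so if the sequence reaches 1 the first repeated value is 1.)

153

8655 → 8³ + 6³ + 5³ + 5³ = 978
978 → 9³ + 7³ + 8³ = 1584
1584 → 1³ + 5³ + 8³ + 4³ = 702
702 → 7³ + 0³ + 2³ = 351
351 → 3³ + 5³ + 1³ = 153
153 → 1³ + 5³ + 3³ = 153  — 153 already appeared earlier.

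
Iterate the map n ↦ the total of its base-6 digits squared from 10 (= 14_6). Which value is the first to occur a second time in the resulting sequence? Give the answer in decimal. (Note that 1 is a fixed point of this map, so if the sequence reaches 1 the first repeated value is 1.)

10 = (1,4)_6 → 1² + 4² = 1 + 16 = 17
17 = (2,5)_6 → 2² + 5² = 4 + 25 = 29
29 = (4,5)_6 → 4² + 5² = 16 + 25 = 41
41 = (1,0,5)_6 → 1² + 0² + 5² = 1 + 0 + 25 = 26
26 = (4,2)_6 → 4² + 2² = 16 + 4 = 20
20 = (3,2)_6 → 3² + 2² = 9 + 4 = 13
13 = (2,1)_6 → 2² + 1² = 4 + 1 = 5
5 = (5)_6 → 5² = 25
25 = (4,1)_6 → 4² + 1² = 16 + 1 = 17  — 17 already appeared earlier.

17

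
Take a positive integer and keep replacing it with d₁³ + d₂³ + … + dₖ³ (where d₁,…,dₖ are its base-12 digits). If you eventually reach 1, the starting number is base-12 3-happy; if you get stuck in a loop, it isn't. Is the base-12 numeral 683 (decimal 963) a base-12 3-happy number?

not base-12 3-happy

963 = (6,8,3)_12 → 6³ + 8³ + 3³ = 216 + 512 + 27 = 755
755 = (5,2,11)_12 → 5³ + 2³ + 11³ = 125 + 8 + 1331 = 1464
1464 = (10,2,0)_12 → 10³ + 2³ + 0³ = 1000 + 8 + 0 = 1008
1008 = (7,0,0)_12 → 7³ + 0³ + 0³ = 343 + 0 + 0 = 343
343 = (2,4,7)_12 → 2³ + 4³ + 7³ = 8 + 64 + 343 = 415
415 = (2,10,7)_12 → 2³ + 10³ + 7³ = 8 + 1000 + 343 = 1351
1351 = (9,4,7)_12 → 9³ + 4³ + 7³ = 729 + 64 + 343 = 1136
1136 = (7,10,8)_12 → 7³ + 10³ + 8³ = 343 + 1000 + 512 = 1855
1855 = (1,0,10,7)_12 → 1³ + 0³ + 10³ + 7³ = 1 + 0 + 1000 + 343 = 1344
1344 = (9,4,0)_12 → 9³ + 4³ + 0³ = 729 + 64 + 0 = 793
793 = (5,6,1)_12 → 5³ + 6³ + 1³ = 125 + 216 + 1 = 342
342 = (2,4,6)_12 → 2³ + 4³ + 6³ = 8 + 64 + 216 = 288
288 = (2,0,0)_12 → 2³ + 0³ + 0³ = 8 + 0 + 0 = 8
8 = (8)_12 → 8³ = 512
512 = (3,6,8)_12 → 3³ + 6³ + 8³ = 27 + 216 + 512 = 755  — 755 already seen; the sequence cycles without reaching 1.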